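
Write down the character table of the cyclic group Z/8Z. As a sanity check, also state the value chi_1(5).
Character table of Z/8Z (irreps indexed chi_0,...,chi_7 with chi_k(m) = zeta_8^(k*m), zeta_8 = exp(2*pi*i/8)):
  irrep \ class  {0} (size 1)  {1} (size 1)    {2} (size 1)  {3} (size 1)    {4} (size 1)  {5} (size 1)    {6} (size 1)  {7} (size 1)  
  chi_0          1             1               1             1               1             1               1             1             
  chi_1          1             exp(I*pi/4)     I             exp(3*I*pi/4)   -1            exp(-3*I*pi/4)  -I            exp(-I*pi/4)  
  chi_2          1             I               -1            -I              1             I               -1            -I            
  chi_3          1             exp(3*I*pi/4)   -I            exp(I*pi/4)     -1            exp(-I*pi/4)    I             exp(-3*I*pi/4)
  chi_4          1             -1              1             -1              1             -1              1             -1            
  chi_5          1             exp(-3*I*pi/4)  I             exp(-I*pi/4)    -1            exp(I*pi/4)     -I            exp(3*I*pi/4) 
  chi_6          1             -I              -1            I               1             -I              -1            I             
  chi_7          1             exp(-I*pi/4)    -I            exp(-3*I*pi/4)  -1            exp(3*I*pi/4)   I             exp(I*pi/4)   

Spot check: chi_1(5) = zeta_8^(1*5) = zeta_8^5 = exp(-3*I*pi/4).

Argument: Z/8Z is abelian, so all 8 irreducible complex representations are 1-dimensional. They are given by chi_k(m) = zeta_8^(k*m) for k = 0,...,7. Row orthogonality: sum_m chi_k(m) conj(chi_l(m)) = 8 * [k = l].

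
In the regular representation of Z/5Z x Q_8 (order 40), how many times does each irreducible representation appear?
Each irreducible V_i of dimension d_i appears with multiplicity d_i, i.e. rho_reg = (direct sum over all irreducibles V_i) d_i V_i. The irreducible dimensions for Z/5Z x Q_8 are 1, 1, 1, 1, 1, 1, 1, 1, 1, 1, 1, 1, 1, 1, 1, 1, 1, 1, 1, 1, 2, 2, 2, 2, 2: 20 irreducibles of dimension 1, each with multiplicity 1; 5 irreducibles of dimension 2, each with multiplicity 2. Total dimension 20*1*1 + 5*2*2 = 40 = |G|.

Derivation: General theorem: in the regular representation of a finite group G, each irreducible appears with multiplicity equal to its dimension. Check: dim(rho_reg) = sum d_i^2 = 1 + 1 + 1 + 1 + 1 + 1 + 1 + 1 + 1 + 1 + 1 + 1 + 1 + 1 + 1 + 1 + 1 + 1 + 1 + 1 + 4 + 4 + 4 + 4 + 4 = 40 = |G|.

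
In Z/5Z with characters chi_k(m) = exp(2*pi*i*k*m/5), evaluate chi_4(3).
chi_4(3) = zeta_5^12 = exp(4*I*pi/5)

Derivation: chi_4(3) = zeta_5^(4*3) = zeta_5^12. Since zeta_5^5 = 1, this equals zeta_5^2 = exp(2*pi*i*2/5) = exp(4*I*pi/5).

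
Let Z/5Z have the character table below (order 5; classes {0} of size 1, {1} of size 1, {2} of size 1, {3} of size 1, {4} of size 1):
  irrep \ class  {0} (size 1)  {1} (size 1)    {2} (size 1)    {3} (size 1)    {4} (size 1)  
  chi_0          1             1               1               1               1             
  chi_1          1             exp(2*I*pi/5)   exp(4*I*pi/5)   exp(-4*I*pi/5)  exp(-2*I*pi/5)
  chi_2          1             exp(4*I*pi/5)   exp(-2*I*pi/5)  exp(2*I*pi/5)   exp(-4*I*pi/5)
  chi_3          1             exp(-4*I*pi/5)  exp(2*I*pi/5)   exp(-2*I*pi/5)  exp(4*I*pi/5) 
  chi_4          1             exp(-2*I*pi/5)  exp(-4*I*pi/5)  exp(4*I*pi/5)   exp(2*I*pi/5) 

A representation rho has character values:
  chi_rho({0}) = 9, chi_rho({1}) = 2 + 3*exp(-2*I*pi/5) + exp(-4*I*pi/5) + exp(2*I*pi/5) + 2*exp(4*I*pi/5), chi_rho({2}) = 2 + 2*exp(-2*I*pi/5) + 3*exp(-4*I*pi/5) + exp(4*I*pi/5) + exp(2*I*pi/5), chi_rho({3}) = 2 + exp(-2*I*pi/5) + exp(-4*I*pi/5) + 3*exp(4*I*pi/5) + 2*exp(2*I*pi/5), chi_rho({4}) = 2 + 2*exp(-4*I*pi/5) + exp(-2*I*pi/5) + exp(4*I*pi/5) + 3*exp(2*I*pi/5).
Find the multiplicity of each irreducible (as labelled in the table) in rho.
Multiplicities: chi_0: 2, chi_1: 1, chi_2: 2, chi_3: 1, chi_4: 3.

Explanation: Use <chi_rho, chi> = (1/|G|) sum_C |C| * chi_rho(C) * conj(chi(C)) with |G| = 5 for each irreducible chi in the table:
  <chi_rho, chi_0> = (1/5)[1*(9)*conj(1) + 1*(2 + 3*exp(-2*I*pi/5) + exp(-4*I*pi/5) + exp(2*I*pi/5) + 2*exp(4*I*pi/5))*conj(1) + 1*(2 + 2*exp(-2*I*pi/5) + 3*exp(-4*I*pi/5) + exp(4*I*pi/5) + exp(2*I*pi/5))*conj(1) + 1*(2 + exp(-2*I*pi/5) + exp(-4*I*pi/5) + 3*exp(4*I*pi/5) + 2*exp(2*I*pi/5))*conj(1) + 1*(2 + 2*exp(-4*I*pi/5) + exp(-2*I*pi/5) + exp(4*I*pi/5) + 3*exp(2*I*pi/5))*conj(1)]
      = (1/5)[(9) + (2 + 3*exp(-2*I*pi/5) + exp(-4*I*pi/5) + exp(2*I*pi/5) + 2*exp(4*I*pi/5)) + (2 + 2*exp(-2*I*pi/5) + 3*exp(-4*I*pi/5) + exp(4*I*pi/5) + exp(2*I*pi/5)) + (2 + exp(-2*I*pi/5) + exp(-4*I*pi/5) + 3*exp(4*I*pi/5) + 2*exp(2*I*pi/5)) + (2 + 2*exp(-4*I*pi/5) + exp(-2*I*pi/5) + exp(4*I*pi/5) + 3*exp(2*I*pi/5))] = 10/5 = 2
  <chi_rho, chi_1> = (1/5)[1*(9)*conj(1) + 1*(2 + 3*exp(-2*I*pi/5) + exp(-4*I*pi/5) + exp(2*I*pi/5) + 2*exp(4*I*pi/5))*conj(exp(2*I*pi/5)) + 1*(2 + 2*exp(-2*I*pi/5) + 3*exp(-4*I*pi/5) + exp(4*I*pi/5) + exp(2*I*pi/5))*conj(exp(4*I*pi/5)) + 1*(2 + exp(-2*I*pi/5) + exp(-4*I*pi/5) + 3*exp(4*I*pi/5) + 2*exp(2*I*pi/5))*conj(exp(-4*I*pi/5)) + 1*(2 + 2*exp(-4*I*pi/5) + exp(-2*I*pi/5) + exp(4*I*pi/5) + 3*exp(2*I*pi/5))*conj(exp(-2*I*pi/5))]
      = (1/5)[(9) + (1 + 2*exp(-2*I*pi/5) + 3*exp(-4*I*pi/5) + exp(4*I*pi/5) + 2*exp(2*I*pi/5)) + (1 + 2*exp(-4*I*pi/5) + exp(-2*I*pi/5) + 2*exp(4*I*pi/5) + 3*exp(2*I*pi/5)) + (1 + 3*exp(-2*I*pi/5) + 2*exp(-4*I*pi/5) + exp(2*I*pi/5) + 2*exp(4*I*pi/5)) + (1 + 2*exp(-2*I*pi/5) + exp(-4*I*pi/5) + 3*exp(4*I*pi/5) + 2*exp(2*I*pi/5))] = 5/5 = 1
  <chi_rho, chi_2> = (1/5)[1*(9)*conj(1) + 1*(2 + 3*exp(-2*I*pi/5) + exp(-4*I*pi/5) + exp(2*I*pi/5) + 2*exp(4*I*pi/5))*conj(exp(4*I*pi/5)) + 1*(2 + 2*exp(-2*I*pi/5) + 3*exp(-4*I*pi/5) + exp(4*I*pi/5) + exp(2*I*pi/5))*conj(exp(-2*I*pi/5)) + 1*(2 + exp(-2*I*pi/5) + exp(-4*I*pi/5) + 3*exp(4*I*pi/5) + 2*exp(2*I*pi/5))*conj(exp(2*I*pi/5)) + 1*(2 + 2*exp(-4*I*pi/5) + exp(-2*I*pi/5) + exp(4*I*pi/5) + 3*exp(2*I*pi/5))*conj(exp(-4*I*pi/5))]
      = (1/5)[(9) + (2 + 2*exp(-4*I*pi/5) + exp(-2*I*pi/5) + exp(2*I*pi/5) + 3*exp(4*I*pi/5)) + (2 + 3*exp(-2*I*pi/5) + exp(-4*I*pi/5) + exp(4*I*pi/5) + 2*exp(2*I*pi/5)) + (2 + 2*exp(-2*I*pi/5) + exp(-4*I*pi/5) + exp(4*I*pi/5) + 3*exp(2*I*pi/5)) + (2 + 3*exp(-4*I*pi/5) + exp(-2*I*pi/5) + exp(2*I*pi/5) + 2*exp(4*I*pi/5))] = 10/5 = 2
  <chi_rho, chi_3> = (1/5)[1*(9)*conj(1) + 1*(2 + 3*exp(-2*I*pi/5) + exp(-4*I*pi/5) + exp(2*I*pi/5) + 2*exp(4*I*pi/5))*conj(exp(-4*I*pi/5)) + 1*(2 + 2*exp(-2*I*pi/5) + 3*exp(-4*I*pi/5) + exp(4*I*pi/5) + exp(2*I*pi/5))*conj(exp(2*I*pi/5)) + 1*(2 + exp(-2*I*pi/5) + exp(-4*I*pi/5) + 3*exp(4*I*pi/5) + 2*exp(2*I*pi/5))*conj(exp(-2*I*pi/5)) + 1*(2 + 2*exp(-4*I*pi/5) + exp(-2*I*pi/5) + exp(4*I*pi/5) + 3*exp(2*I*pi/5))*conj(exp(4*I*pi/5))]
      = (1/5)[(9) + (1 + 2*exp(-2*I*pi/5) + exp(-4*I*pi/5) + 2*exp(4*I*pi/5) + 3*exp(2*I*pi/5)) + (1 + 2*exp(-2*I*pi/5) + 2*exp(-4*I*pi/5) + exp(2*I*pi/5) + 3*exp(4*I*pi/5)) + (1 + 3*exp(-4*I*pi/5) + exp(-2*I*pi/5) + 2*exp(4*I*pi/5) + 2*exp(2*I*pi/5)) + (1 + 3*exp(-2*I*pi/5) + 2*exp(-4*I*pi/5) + exp(4*I*pi/5) + 2*exp(2*I*pi/5))] = 5/5 = 1
  <chi_rho, chi_4> = (1/5)[1*(9)*conj(1) + 1*(2 + 3*exp(-2*I*pi/5) + exp(-4*I*pi/5) + exp(2*I*pi/5) + 2*exp(4*I*pi/5))*conj(exp(-2*I*pi/5)) + 1*(2 + 2*exp(-2*I*pi/5) + 3*exp(-4*I*pi/5) + exp(4*I*pi/5) + exp(2*I*pi/5))*conj(exp(-4*I*pi/5)) + 1*(2 + exp(-2*I*pi/5) + exp(-4*I*pi/5) + 3*exp(4*I*pi/5) + 2*exp(2*I*pi/5))*conj(exp(4*I*pi/5)) + 1*(2 + 2*exp(-4*I*pi/5) + exp(-2*I*pi/5) + exp(4*I*pi/5) + 3*exp(2*I*pi/5))*conj(exp(2*I*pi/5))]
      = (1/5)[(9) + (3 + 2*exp(-4*I*pi/5) + exp(-2*I*pi/5) + exp(4*I*pi/5) + 2*exp(2*I*pi/5)) + (3 + exp(-2*I*pi/5) + exp(-4*I*pi/5) + 2*exp(4*I*pi/5) + 2*exp(2*I*pi/5)) + (3 + 2*exp(-2*I*pi/5) + 2*exp(-4*I*pi/5) + exp(4*I*pi/5) + exp(2*I*pi/5)) + (3 + 2*exp(-2*I*pi/5) + exp(-4*I*pi/5) + exp(2*I*pi/5) + 2*exp(4*I*pi/5))] = 15/5 = 3
(Exp terms are combined using exp(i*s)*conj(exp(i*t)) = exp(i*(s-t)), and sums of them are collapsed using the identity that for every m > 1 the m distinct m-th roots of unity sum to 0, e.g. 1 + exp(2*I*pi/3) + exp(-2*I*pi/3) = 0.)
Dimension check: dim(rho) = sum (mult * dim) = 2*1 + 1*1 + 2*1 + 1*1 + 3*1 = 9 = chi_rho(e) = 9.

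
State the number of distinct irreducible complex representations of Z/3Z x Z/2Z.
6

Working: The number of irreducible complex representations of a finite group equals its number of conjugacy classes. Z/3Z x Z/2Z is abelian of order 6, so every element is its own conjugacy class: 6 classes, so Z/3Z x Z/2Z (order 6) has exactly 6 irreducible complex representations.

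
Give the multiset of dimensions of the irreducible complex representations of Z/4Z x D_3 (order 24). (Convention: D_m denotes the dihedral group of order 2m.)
Dimensions: 1, 1, 1, 1, 1, 1, 1, 1, 2, 2, 2, 2

Argument: There are 12 irreducibles (= number of conjugacy classes). Their dimensions d_i satisfy sum d_i^2 = |G| = 24: 1 + 1 + 1 + 1 + 1 + 1 + 1 + 1 + 4 + 4 + 4 + 4 = 24. (For the product with Z/4Z: each of the 4 1-dim characters of Z/4Z tensors with each irrep of D_3, giving 4 copies of each D_3-dimension.)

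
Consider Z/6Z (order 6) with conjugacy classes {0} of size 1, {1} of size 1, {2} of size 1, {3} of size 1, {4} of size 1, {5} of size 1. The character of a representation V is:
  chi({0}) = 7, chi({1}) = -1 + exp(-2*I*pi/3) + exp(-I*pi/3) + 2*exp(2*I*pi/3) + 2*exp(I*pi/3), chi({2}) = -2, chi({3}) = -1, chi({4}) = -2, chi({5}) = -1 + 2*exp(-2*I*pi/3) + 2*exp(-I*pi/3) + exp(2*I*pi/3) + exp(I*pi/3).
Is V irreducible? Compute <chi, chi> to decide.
Not irreducible (reducible): <chi, chi> = 11 > 1.

Argument: <chi, chi> = (1/|G|) sum_C |C| * |chi(C)|^2 = (1/6)[1*|7|^2 + 1*|-1 + exp(-2*I*pi/3) + exp(-I*pi/3) + 2*exp(2*I*pi/3) + 2*exp(I*pi/3)|^2 + 1*|-2|^2 + 1*|-1|^2 + 1*|-2|^2 + 1*|-1 + 2*exp(-2*I*pi/3) + 2*exp(-I*pi/3) + exp(2*I*pi/3) + exp(I*pi/3)|^2]
  = (1/6)[(49) + (4) + (4) + (1) + (4) + (4)] = 66/6 = 11.
(Exp terms are combined using exp(i*s)*conj(exp(i*t)) = exp(i*(s-t)), and sums of them are collapsed using the identity that for every m > 1 the m distinct m-th roots of unity sum to 0, e.g. 1 + exp(2*I*pi/3) + exp(-2*I*pi/3) = 0.)
A character is irreducible iff <chi, chi> = 1, so this representation is reducible.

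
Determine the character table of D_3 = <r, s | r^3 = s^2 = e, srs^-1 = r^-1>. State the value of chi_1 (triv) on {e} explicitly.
Conjugacy classes: {e} of size 1, {r^1, r^2} of size 2, {s, sr, ..., sr^2} of size 3.
Character table:
  irrep \ class              {e} (size 1)  {r^1, r^2} (size 2)  {s, sr, ..., sr^2} (size 3)
  chi_1 (triv)               1             1                    1                          
  chi_2 (sign: r->1, s->-1)  1             1                    -1                         
  chi_3 (2d, j=1)            2             -1                   0                          

Spot check: chi_1 (triv) on {e} = 1.

Argument: D_3 has order 2*3 = 6 with 3 conjugacy classes, hence 3 irreducibles. Sum of squared dims 1 + 1 + 4 = 6 = |G|. Linear characters come from the abelianisation; the 2-dimensional irreps have character r^k -> 2*cos(2*pi*j*k/3), reflections -> 0.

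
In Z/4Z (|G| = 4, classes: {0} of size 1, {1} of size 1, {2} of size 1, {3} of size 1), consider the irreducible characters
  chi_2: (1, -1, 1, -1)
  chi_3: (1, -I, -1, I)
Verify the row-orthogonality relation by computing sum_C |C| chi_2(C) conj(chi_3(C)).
Sum = 0; so <chi_2, chi_3> = 0 (distinct irreducibles are orthogonal).

Proof sketch: Compute term by term over conjugacy classes (|C| * chi_2(C) * conj(chi_3(C))):
  1*(1)*conj(1) + 1*(-1)*conj(-I) + 1*(1)*conj(-1) + 1*(-1)*conj(I)
  = (1) + (-I) + (-1) + (I)
  = 0.
(Exp terms are combined using exp(i*s)*conj(exp(i*t)) = exp(i*(s-t)), and sums of them are collapsed using the identity that for every m > 1 the m distinct m-th roots of unity sum to 0, e.g. 1 + exp(2*I*pi/3) + exp(-2*I*pi/3) = 0.)
Dividing by |G| = 4 gives 0/4 = 0, matching the row-orthogonality relation <chi_2, chi_3> = [chi_2 = chi_3].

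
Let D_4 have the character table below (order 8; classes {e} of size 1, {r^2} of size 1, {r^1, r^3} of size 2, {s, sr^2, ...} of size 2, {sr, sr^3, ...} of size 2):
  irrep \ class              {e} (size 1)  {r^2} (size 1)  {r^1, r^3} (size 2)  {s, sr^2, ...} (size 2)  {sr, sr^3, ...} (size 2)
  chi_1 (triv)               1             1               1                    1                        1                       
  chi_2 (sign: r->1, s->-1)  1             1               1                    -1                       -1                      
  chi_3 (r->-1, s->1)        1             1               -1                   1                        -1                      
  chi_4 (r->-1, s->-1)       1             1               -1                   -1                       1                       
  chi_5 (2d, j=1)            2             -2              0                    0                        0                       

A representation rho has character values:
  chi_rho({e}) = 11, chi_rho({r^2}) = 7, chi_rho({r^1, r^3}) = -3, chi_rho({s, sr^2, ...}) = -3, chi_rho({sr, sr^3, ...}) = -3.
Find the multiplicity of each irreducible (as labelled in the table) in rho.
Multiplicities: chi_1: 0, chi_2: 3, chi_3: 3, chi_4: 3, chi_5: 1.

Proof sketch: Use <chi_rho, chi> = (1/|G|) sum_C |C| * chi_rho(C) * conj(chi(C)) with |G| = 8 for each irreducible chi in the table:
  <chi_rho, chi_1> = (1/8)[1*(11)*conj(1) + 1*(7)*conj(1) + 2*(-3)*conj(1) + 2*(-3)*conj(1) + 2*(-3)*conj(1)]
      = (1/8)[(11) + (7) + (-6) + (-6) + (-6)] = 0/8 = 0
  <chi_rho, chi_2> = (1/8)[1*(11)*conj(1) + 1*(7)*conj(1) + 2*(-3)*conj(1) + 2*(-3)*conj(-1) + 2*(-3)*conj(-1)]
      = (1/8)[(11) + (7) + (-6) + (6) + (6)] = 24/8 = 3
  <chi_rho, chi_3> = (1/8)[1*(11)*conj(1) + 1*(7)*conj(1) + 2*(-3)*conj(-1) + 2*(-3)*conj(1) + 2*(-3)*conj(-1)]
      = (1/8)[(11) + (7) + (6) + (-6) + (6)] = 24/8 = 3
  <chi_rho, chi_4> = (1/8)[1*(11)*conj(1) + 1*(7)*conj(1) + 2*(-3)*conj(-1) + 2*(-3)*conj(-1) + 2*(-3)*conj(1)]
      = (1/8)[(11) + (7) + (6) + (6) + (-6)] = 24/8 = 3
  <chi_rho, chi_5> = (1/8)[1*(11)*conj(2) + 1*(7)*conj(-2) + 2*(-3)*conj(0) + 2*(-3)*conj(0) + 2*(-3)*conj(0)]
      = (1/8)[(22) + (-14) + (0) + (0) + (0)] = 8/8 = 1
Dimension check: dim(rho) = sum (mult * dim) = 0*1 + 3*1 + 3*1 + 3*1 + 1*2 = 11 = chi_rho(e) = 11.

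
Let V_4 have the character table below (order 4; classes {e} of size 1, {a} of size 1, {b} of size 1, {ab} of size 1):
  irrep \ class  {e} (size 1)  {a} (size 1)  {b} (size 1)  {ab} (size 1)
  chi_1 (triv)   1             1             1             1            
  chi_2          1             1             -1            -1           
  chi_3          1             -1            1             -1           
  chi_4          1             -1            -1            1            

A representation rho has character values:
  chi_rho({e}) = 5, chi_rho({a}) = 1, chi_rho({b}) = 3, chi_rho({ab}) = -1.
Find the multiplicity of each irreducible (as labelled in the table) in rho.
Multiplicities: chi_1: 2, chi_2: 1, chi_3: 2, chi_4: 0.

Derivation: Use <chi_rho, chi> = (1/|G|) sum_C |C| * chi_rho(C) * conj(chi(C)) with |G| = 4 for each irreducible chi in the table:
  <chi_rho, chi_1> = (1/4)[1*(5)*conj(1) + 1*(1)*conj(1) + 1*(3)*conj(1) + 1*(-1)*conj(1)]
      = (1/4)[(5) + (1) + (3) + (-1)] = 8/4 = 2
  <chi_rho, chi_2> = (1/4)[1*(5)*conj(1) + 1*(1)*conj(1) + 1*(3)*conj(-1) + 1*(-1)*conj(-1)]
      = (1/4)[(5) + (1) + (-3) + (1)] = 4/4 = 1
  <chi_rho, chi_3> = (1/4)[1*(5)*conj(1) + 1*(1)*conj(-1) + 1*(3)*conj(1) + 1*(-1)*conj(-1)]
      = (1/4)[(5) + (-1) + (3) + (1)] = 8/4 = 2
  <chi_rho, chi_4> = (1/4)[1*(5)*conj(1) + 1*(1)*conj(-1) + 1*(3)*conj(-1) + 1*(-1)*conj(1)]
      = (1/4)[(5) + (-1) + (-3) + (-1)] = 0/4 = 0
Dimension check: dim(rho) = sum (mult * dim) = 2*1 + 1*1 + 2*1 + 0*1 = 5 = chi_rho(e) = 5.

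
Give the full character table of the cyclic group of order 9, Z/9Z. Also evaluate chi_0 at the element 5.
Character table of Z/9Z (irreps indexed chi_0,...,chi_8 with chi_k(m) = zeta_9^(k*m), zeta_9 = exp(2*pi*i/9)):
  irrep \ class  {0} (size 1)  {1} (size 1)    {2} (size 1)    {3} (size 1)    {4} (size 1)    {5} (size 1)    {6} (size 1)    {7} (size 1)    {8} (size 1)  
  chi_0          1             1               1               1               1               1               1               1               1             
  chi_1          1             exp(2*I*pi/9)   exp(4*I*pi/9)   exp(2*I*pi/3)   exp(8*I*pi/9)   exp(-8*I*pi/9)  exp(-2*I*pi/3)  exp(-4*I*pi/9)  exp(-2*I*pi/9)
  chi_2          1             exp(4*I*pi/9)   exp(8*I*pi/9)   exp(-2*I*pi/3)  exp(-2*I*pi/9)  exp(2*I*pi/9)   exp(2*I*pi/3)   exp(-8*I*pi/9)  exp(-4*I*pi/9)
  chi_3          1             exp(2*I*pi/3)   exp(-2*I*pi/3)  1               exp(2*I*pi/3)   exp(-2*I*pi/3)  1               exp(2*I*pi/3)   exp(-2*I*pi/3)
  chi_4          1             exp(8*I*pi/9)   exp(-2*I*pi/9)  exp(2*I*pi/3)   exp(-4*I*pi/9)  exp(4*I*pi/9)   exp(-2*I*pi/3)  exp(2*I*pi/9)   exp(-8*I*pi/9)
  chi_5          1             exp(-8*I*pi/9)  exp(2*I*pi/9)   exp(-2*I*pi/3)  exp(4*I*pi/9)   exp(-4*I*pi/9)  exp(2*I*pi/3)   exp(-2*I*pi/9)  exp(8*I*pi/9) 
  chi_6          1             exp(-2*I*pi/3)  exp(2*I*pi/3)   1               exp(-2*I*pi/3)  exp(2*I*pi/3)   1               exp(-2*I*pi/3)  exp(2*I*pi/3) 
  chi_7          1             exp(-4*I*pi/9)  exp(-8*I*pi/9)  exp(2*I*pi/3)   exp(2*I*pi/9)   exp(-2*I*pi/9)  exp(-2*I*pi/3)  exp(8*I*pi/9)   exp(4*I*pi/9) 
  chi_8          1             exp(-2*I*pi/9)  exp(-4*I*pi/9)  exp(-2*I*pi/3)  exp(-8*I*pi/9)  exp(8*I*pi/9)   exp(2*I*pi/3)   exp(4*I*pi/9)   exp(2*I*pi/9) 

Spot check: chi_0(5) = zeta_9^(0*5) = zeta_9^0 = 1.

Why: Z/9Z is abelian, so all 9 irreducible complex representations are 1-dimensional. They are given by chi_k(m) = zeta_9^(k*m) for k = 0,...,8. Row orthogonality: sum_m chi_k(m) conj(chi_l(m)) = 9 * [k = l].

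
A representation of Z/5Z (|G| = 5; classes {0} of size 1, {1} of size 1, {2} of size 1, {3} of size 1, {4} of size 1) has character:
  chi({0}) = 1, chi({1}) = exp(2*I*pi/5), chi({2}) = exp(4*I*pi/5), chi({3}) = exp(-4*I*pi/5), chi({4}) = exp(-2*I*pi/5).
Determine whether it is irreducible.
Irreducible: <chi, chi> = 1.

Proof sketch: <chi, chi> = (1/|G|) sum_C |C| * |chi(C)|^2 = (1/5)[1*|1|^2 + 1*|exp(2*I*pi/5)|^2 + 1*|exp(4*I*pi/5)|^2 + 1*|exp(-4*I*pi/5)|^2 + 1*|exp(-2*I*pi/5)|^2]
  = (1/5)[(1) + (1) + (1) + (1) + (1)] = 5/5 = 1.
(Exp terms are combined using exp(i*s)*conj(exp(i*t)) = exp(i*(s-t)), and sums of them are collapsed using the identity that for every m > 1 the m distinct m-th roots of unity sum to 0, e.g. 1 + exp(2*I*pi/3) + exp(-2*I*pi/3) = 0.)
A character is irreducible iff <chi, chi> = 1, so this representation is irreducible.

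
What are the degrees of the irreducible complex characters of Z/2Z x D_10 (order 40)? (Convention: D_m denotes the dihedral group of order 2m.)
Dimensions: 1, 1, 1, 1, 1, 1, 1, 1, 2, 2, 2, 2, 2, 2, 2, 2

Reasoning: There are 16 irreducibles (= number of conjugacy classes). Their dimensions d_i satisfy sum d_i^2 = |G| = 40: 1 + 1 + 1 + 1 + 1 + 1 + 1 + 1 + 4 + 4 + 4 + 4 + 4 + 4 + 4 + 4 = 40. (For the product with Z/2Z: each of the 2 1-dim characters of Z/2Z tensors with each irrep of D_10, giving 2 copies of each D_10-dimension.)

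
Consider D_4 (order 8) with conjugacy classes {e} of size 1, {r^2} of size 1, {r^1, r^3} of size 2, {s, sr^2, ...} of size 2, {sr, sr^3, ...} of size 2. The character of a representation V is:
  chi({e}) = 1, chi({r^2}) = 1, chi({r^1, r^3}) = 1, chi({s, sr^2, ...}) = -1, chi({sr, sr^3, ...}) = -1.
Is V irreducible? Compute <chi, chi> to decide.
Irreducible: <chi, chi> = 1.

Why: <chi, chi> = (1/|G|) sum_C |C| * |chi(C)|^2 = (1/8)[1*|1|^2 + 1*|1|^2 + 2*|1|^2 + 2*|-1|^2 + 2*|-1|^2]
  = (1/8)[(1) + (1) + (2) + (2) + (2)] = 8/8 = 1.
A character is irreducible iff <chi, chi> = 1, so this representation is irreducible.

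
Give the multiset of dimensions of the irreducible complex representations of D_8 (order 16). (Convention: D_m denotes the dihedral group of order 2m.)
Dimensions: 1, 1, 1, 1, 2, 2, 2

Working: There are 7 irreducibles (= number of conjugacy classes). Their dimensions d_i satisfy sum d_i^2 = |G| = 16: 1 + 1 + 1 + 1 + 4 + 4 + 4 = 16.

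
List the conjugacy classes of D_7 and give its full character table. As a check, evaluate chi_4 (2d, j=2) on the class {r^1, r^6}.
Conjugacy classes: {e} of size 1, {r^1, r^6} of size 2, {r^2, r^5} of size 2, {r^3, r^4} of size 2, {s, sr, ..., sr^6} of size 7.
Character table:
  irrep \ class              {e} (size 1)  {r^1, r^6} (size 2)  {r^2, r^5} (size 2)  {r^3, r^4} (size 2)  {s, sr, ..., sr^6} (size 7)
  chi_1 (triv)               1             1                    1                    1                    1                          
  chi_2 (sign: r->1, s->-1)  1             1                    1                    1                    -1                         
  chi_3 (2d, j=1)            2             2*cos(2*pi/7)        -2*cos(3*pi/7)       -2*cos(pi/7)         0                          
  chi_4 (2d, j=2)            2             -2*cos(3*pi/7)       -2*cos(pi/7)         2*cos(2*pi/7)        0                          
  chi_5 (2d, j=3)            2             -2*cos(pi/7)         2*cos(2*pi/7)        -2*cos(3*pi/7)       0                          

Spot check: chi_4 (2d, j=2) on {r^1, r^6} = -2*cos(3*pi/7).

Reasoning: D_7 has order 2*7 = 14 with 5 conjugacy classes, hence 5 irreducibles. Sum of squared dims 1 + 1 + 4 + 4 + 4 = 14 = |G|. Linear characters come from the abelianisation; the 2-dimensional irreps have character r^k -> 2*cos(2*pi*j*k/7), reflections -> 0.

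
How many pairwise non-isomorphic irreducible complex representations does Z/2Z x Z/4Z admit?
8

Derivation: The number of irreducible complex representations of a finite group equals its number of conjugacy classes. Z/2Z x Z/4Z is abelian of order 8, so every element is its own conjugacy class: 8 classes, so Z/2Z x Z/4Z (order 8) has exactly 8 irreducible complex representations.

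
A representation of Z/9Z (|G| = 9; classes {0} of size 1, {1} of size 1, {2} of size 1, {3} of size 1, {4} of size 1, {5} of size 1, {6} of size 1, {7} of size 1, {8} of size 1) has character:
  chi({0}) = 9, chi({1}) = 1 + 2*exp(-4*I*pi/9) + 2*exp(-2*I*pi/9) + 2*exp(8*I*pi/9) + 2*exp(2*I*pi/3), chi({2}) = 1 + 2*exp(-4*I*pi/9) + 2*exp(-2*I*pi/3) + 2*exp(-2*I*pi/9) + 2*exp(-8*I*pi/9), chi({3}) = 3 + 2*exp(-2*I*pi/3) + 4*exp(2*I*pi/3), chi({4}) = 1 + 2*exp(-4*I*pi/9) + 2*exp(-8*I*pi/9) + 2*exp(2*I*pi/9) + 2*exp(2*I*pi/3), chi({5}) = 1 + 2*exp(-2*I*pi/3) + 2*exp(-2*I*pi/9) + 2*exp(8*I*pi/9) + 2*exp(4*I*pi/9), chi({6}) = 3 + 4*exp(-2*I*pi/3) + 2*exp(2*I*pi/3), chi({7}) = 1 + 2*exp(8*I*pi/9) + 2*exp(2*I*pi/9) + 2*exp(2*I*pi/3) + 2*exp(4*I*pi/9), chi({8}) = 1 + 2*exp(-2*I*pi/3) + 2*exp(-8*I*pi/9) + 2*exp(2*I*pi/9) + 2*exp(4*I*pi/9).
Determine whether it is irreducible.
Not irreducible (reducible): <chi, chi> = 17 > 1.

Details: <chi, chi> = (1/|G|) sum_C |C| * |chi(C)|^2 = (1/9)[1*|9|^2 + 1*|1 + 2*exp(-4*I*pi/9) + 2*exp(-2*I*pi/9) + 2*exp(8*I*pi/9) + 2*exp(2*I*pi/3)|^2 + 1*|1 + 2*exp(-4*I*pi/9) + 2*exp(-2*I*pi/3) + 2*exp(-2*I*pi/9) + 2*exp(-8*I*pi/9)|^2 + 1*|3 + 2*exp(-2*I*pi/3) + 4*exp(2*I*pi/3)|^2 + 1*|1 + 2*exp(-4*I*pi/9) + 2*exp(-8*I*pi/9) + 2*exp(2*I*pi/9) + 2*exp(2*I*pi/3)|^2 + 1*|1 + 2*exp(-2*I*pi/3) + 2*exp(-2*I*pi/9) + 2*exp(8*I*pi/9) + 2*exp(4*I*pi/9)|^2 + 1*|3 + 4*exp(-2*I*pi/3) + 2*exp(2*I*pi/3)|^2 + 1*|1 + 2*exp(8*I*pi/9) + 2*exp(2*I*pi/9) + 2*exp(2*I*pi/3) + 2*exp(4*I*pi/9)|^2 + 1*|1 + 2*exp(-2*I*pi/3) + 2*exp(-8*I*pi/9) + 2*exp(2*I*pi/9) + 2*exp(4*I*pi/9)|^2]
  = (1/9)[(81) + (17 + 10*exp(-2*I*pi/9) + 6*exp(-2*I*pi/3) + 14*exp(-8*I*pi/9) + 2*exp(-4*I*pi/9) + 2*exp(4*I*pi/9) + 14*exp(8*I*pi/9) + 6*exp(2*I*pi/3) + 10*exp(2*I*pi/9)) + (17 + 10*exp(-4*I*pi/9) + 14*exp(-2*I*pi/9) + 6*exp(-2*I*pi/3) + 2*exp(-8*I*pi/9) + 2*exp(8*I*pi/9) + 6*exp(2*I*pi/3) + 14*exp(2*I*pi/9) + 10*exp(4*I*pi/9)) + (3) + (17 + 14*exp(-4*I*pi/9) + 6*exp(-2*I*pi/3) + 10*exp(-8*I*pi/9) + 2*exp(-2*I*pi/9) + 2*exp(2*I*pi/9) + 10*exp(8*I*pi/9) + 6*exp(2*I*pi/3) + 14*exp(4*I*pi/9)) + (17 + 14*exp(-4*I*pi/9) + 6*exp(-2*I*pi/3) + 10*exp(-8*I*pi/9) + 2*exp(-2*I*pi/9) + 2*exp(2*I*pi/9) + 10*exp(8*I*pi/9) + 6*exp(2*I*pi/3) + 14*exp(4*I*pi/9)) + (3) + (17 + 10*exp(-4*I*pi/9) + 14*exp(-2*I*pi/9) + 6*exp(-2*I*pi/3) + 2*exp(-8*I*pi/9) + 2*exp(8*I*pi/9) + 6*exp(2*I*pi/3) + 14*exp(2*I*pi/9) + 10*exp(4*I*pi/9)) + (17 + 10*exp(-2*I*pi/9) + 6*exp(-2*I*pi/3) + 14*exp(-8*I*pi/9) + 2*exp(-4*I*pi/9) + 2*exp(4*I*pi/9) + 14*exp(8*I*pi/9) + 6*exp(2*I*pi/3) + 10*exp(2*I*pi/9))] = 153/9 = 17.
(Exp terms are combined using exp(i*s)*conj(exp(i*t)) = exp(i*(s-t)), and sums of them are collapsed using the identity that for every m > 1 the m distinct m-th roots of unity sum to 0, e.g. 1 + exp(2*I*pi/3) + exp(-2*I*pi/3) = 0.)
A character is irreducible iff <chi, chi> = 1, so this representation is reducible.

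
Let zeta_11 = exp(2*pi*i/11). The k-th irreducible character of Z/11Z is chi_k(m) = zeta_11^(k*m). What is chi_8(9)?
chi_8(9) = zeta_11^72 = exp(-10*I*pi/11)

Solution. chi_8(9) = zeta_11^(8*9) = zeta_11^72. Since zeta_11^11 = 1, this equals zeta_11^6 = exp(2*pi*i*6/11) = exp(-10*I*pi/11).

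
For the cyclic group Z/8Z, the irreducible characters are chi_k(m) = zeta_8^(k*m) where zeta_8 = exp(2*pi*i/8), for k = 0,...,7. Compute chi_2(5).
chi_2(5) = zeta_8^10 = I

Working: chi_2(5) = zeta_8^(2*5) = zeta_8^10. Since zeta_8^8 = 1, this equals zeta_8^2 = exp(2*pi*i*2/8) = I.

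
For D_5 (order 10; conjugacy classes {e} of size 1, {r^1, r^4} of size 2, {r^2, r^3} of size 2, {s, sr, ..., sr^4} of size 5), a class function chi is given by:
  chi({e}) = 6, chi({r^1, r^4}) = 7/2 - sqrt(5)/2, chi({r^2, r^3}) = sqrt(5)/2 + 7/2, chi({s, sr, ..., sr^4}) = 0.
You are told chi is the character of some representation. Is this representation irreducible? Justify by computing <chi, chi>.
Not irreducible (reducible): <chi, chi> = 9 > 1.

<chi, chi> = (1/|G|) sum_C |C| * |chi(C)|^2 = (1/10)[1*|6|^2 + 2*|7/2 - sqrt(5)/2|^2 + 2*|sqrt(5)/2 + 7/2|^2 + 5*|0|^2]
  = (1/10)[(36) + (27 - 7*sqrt(5)) + (7*sqrt(5) + 27) + (0)] = 90/10 = 9.
A character is irreducible iff <chi, chi> = 1, so this representation is reducible.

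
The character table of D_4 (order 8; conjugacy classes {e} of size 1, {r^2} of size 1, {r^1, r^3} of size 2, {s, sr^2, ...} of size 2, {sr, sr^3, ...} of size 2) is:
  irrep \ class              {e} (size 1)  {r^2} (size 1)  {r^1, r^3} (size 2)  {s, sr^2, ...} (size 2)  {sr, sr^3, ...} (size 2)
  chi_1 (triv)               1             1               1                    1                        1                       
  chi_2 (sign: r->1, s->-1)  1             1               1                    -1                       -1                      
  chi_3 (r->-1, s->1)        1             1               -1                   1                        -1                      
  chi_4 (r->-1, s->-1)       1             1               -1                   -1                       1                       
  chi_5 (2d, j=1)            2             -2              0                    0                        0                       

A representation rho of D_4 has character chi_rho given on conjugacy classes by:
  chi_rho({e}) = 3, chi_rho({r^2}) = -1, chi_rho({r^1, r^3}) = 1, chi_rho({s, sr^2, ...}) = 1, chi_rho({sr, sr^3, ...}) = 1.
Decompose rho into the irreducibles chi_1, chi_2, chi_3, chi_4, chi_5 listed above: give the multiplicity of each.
Multiplicities: chi_1: 1, chi_2: 0, chi_3: 0, chi_4: 0, chi_5: 1.

Argument: Use <chi_rho, chi> = (1/|G|) sum_C |C| * chi_rho(C) * conj(chi(C)) with |G| = 8 for each irreducible chi in the table:
  <chi_rho, chi_1> = (1/8)[1*(3)*conj(1) + 1*(-1)*conj(1) + 2*(1)*conj(1) + 2*(1)*conj(1) + 2*(1)*conj(1)]
      = (1/8)[(3) + (-1) + (2) + (2) + (2)] = 8/8 = 1
  <chi_rho, chi_2> = (1/8)[1*(3)*conj(1) + 1*(-1)*conj(1) + 2*(1)*conj(1) + 2*(1)*conj(-1) + 2*(1)*conj(-1)]
      = (1/8)[(3) + (-1) + (2) + (-2) + (-2)] = 0/8 = 0
  <chi_rho, chi_3> = (1/8)[1*(3)*conj(1) + 1*(-1)*conj(1) + 2*(1)*conj(-1) + 2*(1)*conj(1) + 2*(1)*conj(-1)]
      = (1/8)[(3) + (-1) + (-2) + (2) + (-2)] = 0/8 = 0
  <chi_rho, chi_4> = (1/8)[1*(3)*conj(1) + 1*(-1)*conj(1) + 2*(1)*conj(-1) + 2*(1)*conj(-1) + 2*(1)*conj(1)]
      = (1/8)[(3) + (-1) + (-2) + (-2) + (2)] = 0/8 = 0
  <chi_rho, chi_5> = (1/8)[1*(3)*conj(2) + 1*(-1)*conj(-2) + 2*(1)*conj(0) + 2*(1)*conj(0) + 2*(1)*conj(0)]
      = (1/8)[(6) + (2) + (0) + (0) + (0)] = 8/8 = 1
Dimension check: dim(rho) = sum (mult * dim) = 1*1 + 0*1 + 0*1 + 0*1 + 1*2 = 3 = chi_rho(e) = 3.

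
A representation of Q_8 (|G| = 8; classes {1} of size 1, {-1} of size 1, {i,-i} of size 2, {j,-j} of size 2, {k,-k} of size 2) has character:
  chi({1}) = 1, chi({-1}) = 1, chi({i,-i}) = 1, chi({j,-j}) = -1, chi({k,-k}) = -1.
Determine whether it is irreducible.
Irreducible: <chi, chi> = 1.

Justification: <chi, chi> = (1/|G|) sum_C |C| * |chi(C)|^2 = (1/8)[1*|1|^2 + 1*|1|^2 + 2*|1|^2 + 2*|-1|^2 + 2*|-1|^2]
  = (1/8)[(1) + (1) + (2) + (2) + (2)] = 8/8 = 1.
A character is irreducible iff <chi, chi> = 1, so this representation is irreducible.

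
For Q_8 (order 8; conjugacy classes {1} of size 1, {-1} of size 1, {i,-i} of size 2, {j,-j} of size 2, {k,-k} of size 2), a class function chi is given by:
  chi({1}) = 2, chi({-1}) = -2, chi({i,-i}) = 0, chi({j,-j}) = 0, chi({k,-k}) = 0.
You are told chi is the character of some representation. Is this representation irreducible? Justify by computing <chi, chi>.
Irreducible: <chi, chi> = 1.

Why: <chi, chi> = (1/|G|) sum_C |C| * |chi(C)|^2 = (1/8)[1*|2|^2 + 1*|-2|^2 + 2*|0|^2 + 2*|0|^2 + 2*|0|^2]
  = (1/8)[(4) + (4) + (0) + (0) + (0)] = 8/8 = 1.
A character is irreducible iff <chi, chi> = 1, so this representation is irreducible.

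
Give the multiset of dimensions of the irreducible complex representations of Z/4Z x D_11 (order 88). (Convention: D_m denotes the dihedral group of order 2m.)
Dimensions: 1, 1, 1, 1, 1, 1, 1, 1, 2, 2, 2, 2, 2, 2, 2, 2, 2, 2, 2, 2, 2, 2, 2, 2, 2, 2, 2, 2

Working: There are 28 irreducibles (= number of conjugacy classes). Their dimensions d_i satisfy sum d_i^2 = |G| = 88: 1 + 1 + 1 + 1 + 1 + 1 + 1 + 1 + 4 + 4 + 4 + 4 + 4 + 4 + 4 + 4 + 4 + 4 + 4 + 4 + 4 + 4 + 4 + 4 + 4 + 4 + 4 + 4 = 88. (For the product with Z/4Z: each of the 4 1-dim characters of Z/4Z tensors with each irrep of D_11, giving 4 copies of each D_11-dimension.)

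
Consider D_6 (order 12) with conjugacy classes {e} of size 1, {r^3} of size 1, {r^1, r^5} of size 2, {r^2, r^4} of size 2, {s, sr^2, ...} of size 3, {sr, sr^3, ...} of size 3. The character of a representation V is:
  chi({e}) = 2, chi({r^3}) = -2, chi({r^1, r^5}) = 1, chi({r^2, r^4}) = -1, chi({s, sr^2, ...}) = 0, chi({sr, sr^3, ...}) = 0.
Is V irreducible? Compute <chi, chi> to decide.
Irreducible: <chi, chi> = 1.

Working: <chi, chi> = (1/|G|) sum_C |C| * |chi(C)|^2 = (1/12)[1*|2|^2 + 1*|-2|^2 + 2*|1|^2 + 2*|-1|^2 + 3*|0|^2 + 3*|0|^2]
  = (1/12)[(4) + (4) + (2) + (2) + (0) + (0)] = 12/12 = 1.
A character is irreducible iff <chi, chi> = 1, so this representation is irreducible.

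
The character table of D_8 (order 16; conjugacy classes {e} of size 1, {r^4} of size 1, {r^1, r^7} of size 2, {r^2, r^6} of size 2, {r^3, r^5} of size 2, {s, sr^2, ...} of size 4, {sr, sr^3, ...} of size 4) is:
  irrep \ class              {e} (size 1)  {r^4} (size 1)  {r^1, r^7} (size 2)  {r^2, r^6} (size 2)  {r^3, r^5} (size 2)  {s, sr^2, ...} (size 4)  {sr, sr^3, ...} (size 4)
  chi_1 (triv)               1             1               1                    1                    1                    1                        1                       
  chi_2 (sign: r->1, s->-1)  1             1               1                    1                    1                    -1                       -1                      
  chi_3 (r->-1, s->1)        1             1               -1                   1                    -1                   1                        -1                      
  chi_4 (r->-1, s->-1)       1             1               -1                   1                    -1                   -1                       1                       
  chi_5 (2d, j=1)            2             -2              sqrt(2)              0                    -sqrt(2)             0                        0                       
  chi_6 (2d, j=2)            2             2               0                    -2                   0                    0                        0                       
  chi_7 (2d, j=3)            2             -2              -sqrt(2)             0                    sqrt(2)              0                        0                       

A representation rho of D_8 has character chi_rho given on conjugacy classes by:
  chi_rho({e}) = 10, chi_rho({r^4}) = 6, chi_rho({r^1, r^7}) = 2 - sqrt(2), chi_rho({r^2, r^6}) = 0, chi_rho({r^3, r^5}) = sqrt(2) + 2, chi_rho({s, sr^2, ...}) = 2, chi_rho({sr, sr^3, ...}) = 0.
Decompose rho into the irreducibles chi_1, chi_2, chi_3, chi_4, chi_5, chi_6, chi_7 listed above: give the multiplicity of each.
Multiplicities: chi_1: 2, chi_2: 1, chi_3: 1, chi_4: 0, chi_5: 0, chi_6: 2, chi_7: 1.

Proof sketch: Use <chi_rho, chi> = (1/|G|) sum_C |C| * chi_rho(C) * conj(chi(C)) with |G| = 16 for each irreducible chi in the table:
  <chi_rho, chi_1> = (1/16)[1*(10)*conj(1) + 1*(6)*conj(1) + 2*(2 - sqrt(2))*conj(1) + 2*(0)*conj(1) + 2*(sqrt(2) + 2)*conj(1) + 4*(2)*conj(1) + 4*(0)*conj(1)]
      = (1/16)[(10) + (6) + (4 - 2*sqrt(2)) + (0) + (2*sqrt(2) + 4) + (8) + (0)] = 32/16 = 2
  <chi_rho, chi_2> = (1/16)[1*(10)*conj(1) + 1*(6)*conj(1) + 2*(2 - sqrt(2))*conj(1) + 2*(0)*conj(1) + 2*(sqrt(2) + 2)*conj(1) + 4*(2)*conj(-1) + 4*(0)*conj(-1)]
      = (1/16)[(10) + (6) + (4 - 2*sqrt(2)) + (0) + (2*sqrt(2) + 4) + (-8) + (0)] = 16/16 = 1
  <chi_rho, chi_3> = (1/16)[1*(10)*conj(1) + 1*(6)*conj(1) + 2*(2 - sqrt(2))*conj(-1) + 2*(0)*conj(1) + 2*(sqrt(2) + 2)*conj(-1) + 4*(2)*conj(1) + 4*(0)*conj(-1)]
      = (1/16)[(10) + (6) + (-4 + 2*sqrt(2)) + (0) + (-4 - 2*sqrt(2)) + (8) + (0)] = 16/16 = 1
  <chi_rho, chi_4> = (1/16)[1*(10)*conj(1) + 1*(6)*conj(1) + 2*(2 - sqrt(2))*conj(-1) + 2*(0)*conj(1) + 2*(sqrt(2) + 2)*conj(-1) + 4*(2)*conj(-1) + 4*(0)*conj(1)]
      = (1/16)[(10) + (6) + (-4 + 2*sqrt(2)) + (0) + (-4 - 2*sqrt(2)) + (-8) + (0)] = 0/16 = 0
  <chi_rho, chi_5> = (1/16)[1*(10)*conj(2) + 1*(6)*conj(-2) + 2*(2 - sqrt(2))*conj(sqrt(2)) + 2*(0)*conj(0) + 2*(sqrt(2) + 2)*conj(-sqrt(2)) + 4*(2)*conj(0) + 4*(0)*conj(0)]
      = (1/16)[(20) + (-12) + (-4 + 4*sqrt(2)) + (0) + (-4*sqrt(2) - 4) + (0) + (0)] = 0/16 = 0
  <chi_rho, chi_6> = (1/16)[1*(10)*conj(2) + 1*(6)*conj(2) + 2*(2 - sqrt(2))*conj(0) + 2*(0)*conj(-2) + 2*(sqrt(2) + 2)*conj(0) + 4*(2)*conj(0) + 4*(0)*conj(0)]
      = (1/16)[(20) + (12) + (0) + (0) + (0) + (0) + (0)] = 32/16 = 2
  <chi_rho, chi_7> = (1/16)[1*(10)*conj(2) + 1*(6)*conj(-2) + 2*(2 - sqrt(2))*conj(-sqrt(2)) + 2*(0)*conj(0) + 2*(sqrt(2) + 2)*conj(sqrt(2)) + 4*(2)*conj(0) + 4*(0)*conj(0)]
      = (1/16)[(20) + (-12) + (4 - 4*sqrt(2)) + (0) + (4 + 4*sqrt(2)) + (0) + (0)] = 16/16 = 1
Dimension check: dim(rho) = sum (mult * dim) = 2*1 + 1*1 + 1*1 + 0*1 + 0*2 + 2*2 + 1*2 = 10 = chi_rho(e) = 10.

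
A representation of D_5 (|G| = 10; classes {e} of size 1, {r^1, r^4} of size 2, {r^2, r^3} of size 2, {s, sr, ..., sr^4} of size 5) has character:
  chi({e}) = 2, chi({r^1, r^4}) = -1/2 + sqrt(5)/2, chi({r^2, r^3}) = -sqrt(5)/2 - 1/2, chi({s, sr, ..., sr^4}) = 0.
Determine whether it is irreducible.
Irreducible: <chi, chi> = 1.

Proof sketch: <chi, chi> = (1/|G|) sum_C |C| * |chi(C)|^2 = (1/10)[1*|2|^2 + 2*|-1/2 + sqrt(5)/2|^2 + 2*|-sqrt(5)/2 - 1/2|^2 + 5*|0|^2]
  = (1/10)[(4) + (3 - sqrt(5)) + (sqrt(5) + 3) + (0)] = 10/10 = 1.
A character is irreducible iff <chi, chi> = 1, so this representation is irreducible.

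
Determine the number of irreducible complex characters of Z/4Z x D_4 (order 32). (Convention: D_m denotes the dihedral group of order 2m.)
20

Details: The number of irreducible complex representations of a finite group equals its number of conjugacy classes. For a direct product, #classes(G x H) = #classes(G) * #classes(H). Z/4Z has 4 classes (abelian), D_4 has 5 classes, so 4 * 5 = 20, so Z/4Z x D_4 (order 32) has exactly 20 irreducible complex representations.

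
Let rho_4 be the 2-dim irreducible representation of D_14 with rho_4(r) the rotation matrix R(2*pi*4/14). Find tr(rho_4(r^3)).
chi_{rho_4}(r^3) = 2*cos(2*pi*4*3/14) = 2*cos(2*pi/7)

Why: rho_4(r^3) is rotation by angle 2*pi*4*3/14, whose trace is 2*cos(2*pi*4*3/14) = 2*cos(2*pi/7).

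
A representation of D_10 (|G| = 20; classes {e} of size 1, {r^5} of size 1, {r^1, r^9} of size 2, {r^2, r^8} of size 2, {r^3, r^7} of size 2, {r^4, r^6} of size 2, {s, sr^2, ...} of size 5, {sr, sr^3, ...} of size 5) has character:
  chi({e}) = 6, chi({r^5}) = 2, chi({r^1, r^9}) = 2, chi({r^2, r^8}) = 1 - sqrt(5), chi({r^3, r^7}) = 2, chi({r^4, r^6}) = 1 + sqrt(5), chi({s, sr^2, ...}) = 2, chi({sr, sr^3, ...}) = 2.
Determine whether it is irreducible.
Not irreducible (reducible): <chi, chi> = 6 > 1.

Reasoning: <chi, chi> = (1/|G|) sum_C |C| * |chi(C)|^2 = (1/20)[1*|6|^2 + 1*|2|^2 + 2*|2|^2 + 2*|1 - sqrt(5)|^2 + 2*|2|^2 + 2*|1 + sqrt(5)|^2 + 5*|2|^2 + 5*|2|^2]
  = (1/20)[(36) + (4) + (8) + (12 - 4*sqrt(5)) + (8) + (4*sqrt(5) + 12) + (20) + (20)] = 120/20 = 6.
A character is irreducible iff <chi, chi> = 1, so this representation is reducible.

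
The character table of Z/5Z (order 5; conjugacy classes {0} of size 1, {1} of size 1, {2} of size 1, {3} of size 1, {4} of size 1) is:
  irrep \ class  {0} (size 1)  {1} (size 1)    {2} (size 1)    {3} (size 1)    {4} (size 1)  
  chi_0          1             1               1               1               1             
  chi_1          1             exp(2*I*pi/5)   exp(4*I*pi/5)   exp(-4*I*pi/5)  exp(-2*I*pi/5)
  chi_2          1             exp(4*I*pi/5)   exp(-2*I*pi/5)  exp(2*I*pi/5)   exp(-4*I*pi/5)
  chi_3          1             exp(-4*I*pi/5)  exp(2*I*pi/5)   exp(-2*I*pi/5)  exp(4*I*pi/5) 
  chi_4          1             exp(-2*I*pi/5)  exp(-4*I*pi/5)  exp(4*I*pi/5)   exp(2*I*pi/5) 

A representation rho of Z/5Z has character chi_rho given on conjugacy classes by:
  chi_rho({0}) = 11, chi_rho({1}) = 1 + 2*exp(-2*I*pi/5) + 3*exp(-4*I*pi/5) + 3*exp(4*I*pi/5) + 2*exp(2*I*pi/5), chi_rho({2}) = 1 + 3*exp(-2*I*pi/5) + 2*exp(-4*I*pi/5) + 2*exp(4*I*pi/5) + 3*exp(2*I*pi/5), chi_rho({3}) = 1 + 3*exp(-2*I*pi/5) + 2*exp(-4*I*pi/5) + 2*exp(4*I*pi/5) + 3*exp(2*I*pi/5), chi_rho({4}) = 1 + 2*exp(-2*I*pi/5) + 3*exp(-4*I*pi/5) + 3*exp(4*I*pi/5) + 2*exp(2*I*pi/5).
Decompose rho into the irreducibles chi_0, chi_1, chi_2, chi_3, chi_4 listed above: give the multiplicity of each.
Multiplicities: chi_0: 1, chi_1: 2, chi_2: 3, chi_3: 3, chi_4: 2.

Why: Use <chi_rho, chi> = (1/|G|) sum_C |C| * chi_rho(C) * conj(chi(C)) with |G| = 5 for each irreducible chi in the table:
  <chi_rho, chi_0> = (1/5)[1*(11)*conj(1) + 1*(1 + 2*exp(-2*I*pi/5) + 3*exp(-4*I*pi/5) + 3*exp(4*I*pi/5) + 2*exp(2*I*pi/5))*conj(1) + 1*(1 + 3*exp(-2*I*pi/5) + 2*exp(-4*I*pi/5) + 2*exp(4*I*pi/5) + 3*exp(2*I*pi/5))*conj(1) + 1*(1 + 3*exp(-2*I*pi/5) + 2*exp(-4*I*pi/5) + 2*exp(4*I*pi/5) + 3*exp(2*I*pi/5))*conj(1) + 1*(1 + 2*exp(-2*I*pi/5) + 3*exp(-4*I*pi/5) + 3*exp(4*I*pi/5) + 2*exp(2*I*pi/5))*conj(1)]
      = (1/5)[(11) + (1 + 2*exp(-2*I*pi/5) + 3*exp(-4*I*pi/5) + 3*exp(4*I*pi/5) + 2*exp(2*I*pi/5)) + (1 + 3*exp(-2*I*pi/5) + 2*exp(-4*I*pi/5) + 2*exp(4*I*pi/5) + 3*exp(2*I*pi/5)) + (1 + 3*exp(-2*I*pi/5) + 2*exp(-4*I*pi/5) + 2*exp(4*I*pi/5) + 3*exp(2*I*pi/5)) + (1 + 2*exp(-2*I*pi/5) + 3*exp(-4*I*pi/5) + 3*exp(4*I*pi/5) + 2*exp(2*I*pi/5))] = 5/5 = 1
  <chi_rho, chi_1> = (1/5)[1*(11)*conj(1) + 1*(1 + 2*exp(-2*I*pi/5) + 3*exp(-4*I*pi/5) + 3*exp(4*I*pi/5) + 2*exp(2*I*pi/5))*conj(exp(2*I*pi/5)) + 1*(1 + 3*exp(-2*I*pi/5) + 2*exp(-4*I*pi/5) + 2*exp(4*I*pi/5) + 3*exp(2*I*pi/5))*conj(exp(4*I*pi/5)) + 1*(1 + 3*exp(-2*I*pi/5) + 2*exp(-4*I*pi/5) + 2*exp(4*I*pi/5) + 3*exp(2*I*pi/5))*conj(exp(-4*I*pi/5)) + 1*(1 + 2*exp(-2*I*pi/5) + 3*exp(-4*I*pi/5) + 3*exp(4*I*pi/5) + 2*exp(2*I*pi/5))*conj(exp(-2*I*pi/5))]
      = (1/5)[(11) + (2 + 2*exp(-4*I*pi/5) + exp(-2*I*pi/5) + 3*exp(4*I*pi/5) + 3*exp(2*I*pi/5)) + (2 + 3*exp(-2*I*pi/5) + exp(-4*I*pi/5) + 3*exp(4*I*pi/5) + 2*exp(2*I*pi/5)) + (2 + 2*exp(-2*I*pi/5) + 3*exp(-4*I*pi/5) + exp(4*I*pi/5) + 3*exp(2*I*pi/5)) + (2 + 3*exp(-2*I*pi/5) + 3*exp(-4*I*pi/5) + exp(2*I*pi/5) + 2*exp(4*I*pi/5))] = 10/5 = 2
  <chi_rho, chi_2> = (1/5)[1*(11)*conj(1) + 1*(1 + 2*exp(-2*I*pi/5) + 3*exp(-4*I*pi/5) + 3*exp(4*I*pi/5) + 2*exp(2*I*pi/5))*conj(exp(4*I*pi/5)) + 1*(1 + 3*exp(-2*I*pi/5) + 2*exp(-4*I*pi/5) + 2*exp(4*I*pi/5) + 3*exp(2*I*pi/5))*conj(exp(-2*I*pi/5)) + 1*(1 + 3*exp(-2*I*pi/5) + 2*exp(-4*I*pi/5) + 2*exp(4*I*pi/5) + 3*exp(2*I*pi/5))*conj(exp(2*I*pi/5)) + 1*(1 + 2*exp(-2*I*pi/5) + 3*exp(-4*I*pi/5) + 3*exp(4*I*pi/5) + 2*exp(2*I*pi/5))*conj(exp(-4*I*pi/5))]
      = (1/5)[(11) + (3 + 2*exp(-2*I*pi/5) + exp(-4*I*pi/5) + 2*exp(4*I*pi/5) + 3*exp(2*I*pi/5)) + (3 + 2*exp(-2*I*pi/5) + 2*exp(-4*I*pi/5) + exp(2*I*pi/5) + 3*exp(4*I*pi/5)) + (3 + 3*exp(-4*I*pi/5) + exp(-2*I*pi/5) + 2*exp(4*I*pi/5) + 2*exp(2*I*pi/5)) + (3 + 3*exp(-2*I*pi/5) + 2*exp(-4*I*pi/5) + exp(4*I*pi/5) + 2*exp(2*I*pi/5))] = 15/5 = 3
  <chi_rho, chi_3> = (1/5)[1*(11)*conj(1) + 1*(1 + 2*exp(-2*I*pi/5) + 3*exp(-4*I*pi/5) + 3*exp(4*I*pi/5) + 2*exp(2*I*pi/5))*conj(exp(-4*I*pi/5)) + 1*(1 + 3*exp(-2*I*pi/5) + 2*exp(-4*I*pi/5) + 2*exp(4*I*pi/5) + 3*exp(2*I*pi/5))*conj(exp(2*I*pi/5)) + 1*(1 + 3*exp(-2*I*pi/5) + 2*exp(-4*I*pi/5) + 2*exp(4*I*pi/5) + 3*exp(2*I*pi/5))*conj(exp(-2*I*pi/5)) + 1*(1 + 2*exp(-2*I*pi/5) + 3*exp(-4*I*pi/5) + 3*exp(4*I*pi/5) + 2*exp(2*I*pi/5))*conj(exp(4*I*pi/5))]
      = (1/5)[(11) + (3 + 3*exp(-2*I*pi/5) + 2*exp(-4*I*pi/5) + exp(4*I*pi/5) + 2*exp(2*I*pi/5)) + (3 + 3*exp(-4*I*pi/5) + exp(-2*I*pi/5) + 2*exp(4*I*pi/5) + 2*exp(2*I*pi/5)) + (3 + 2*exp(-2*I*pi/5) + 2*exp(-4*I*pi/5) + exp(2*I*pi/5) + 3*exp(4*I*pi/5)) + (3 + 2*exp(-2*I*pi/5) + exp(-4*I*pi/5) + 2*exp(4*I*pi/5) + 3*exp(2*I*pi/5))] = 15/5 = 3
  <chi_rho, chi_4> = (1/5)[1*(11)*conj(1) + 1*(1 + 2*exp(-2*I*pi/5) + 3*exp(-4*I*pi/5) + 3*exp(4*I*pi/5) + 2*exp(2*I*pi/5))*conj(exp(-2*I*pi/5)) + 1*(1 + 3*exp(-2*I*pi/5) + 2*exp(-4*I*pi/5) + 2*exp(4*I*pi/5) + 3*exp(2*I*pi/5))*conj(exp(-4*I*pi/5)) + 1*(1 + 3*exp(-2*I*pi/5) + 2*exp(-4*I*pi/5) + 2*exp(4*I*pi/5) + 3*exp(2*I*pi/5))*conj(exp(4*I*pi/5)) + 1*(1 + 2*exp(-2*I*pi/5) + 3*exp(-4*I*pi/5) + 3*exp(4*I*pi/5) + 2*exp(2*I*pi/5))*conj(exp(2*I*pi/5))]
      = (1/5)[(11) + (2 + 3*exp(-2*I*pi/5) + 3*exp(-4*I*pi/5) + exp(2*I*pi/5) + 2*exp(4*I*pi/5)) + (2 + 2*exp(-2*I*pi/5) + 3*exp(-4*I*pi/5) + exp(4*I*pi/5) + 3*exp(2*I*pi/5)) + (2 + 3*exp(-2*I*pi/5) + exp(-4*I*pi/5) + 3*exp(4*I*pi/5) + 2*exp(2*I*pi/5)) + (2 + 2*exp(-4*I*pi/5) + exp(-2*I*pi/5) + 3*exp(4*I*pi/5) + 3*exp(2*I*pi/5))] = 10/5 = 2
(Exp terms are combined using exp(i*s)*conj(exp(i*t)) = exp(i*(s-t)), and sums of them are collapsed using the identity that for every m > 1 the m distinct m-th roots of unity sum to 0, e.g. 1 + exp(2*I*pi/3) + exp(-2*I*pi/3) = 0.)
Dimension check: dim(rho) = sum (mult * dim) = 1*1 + 2*1 + 3*1 + 3*1 + 2*1 = 11 = chi_rho(e) = 11.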